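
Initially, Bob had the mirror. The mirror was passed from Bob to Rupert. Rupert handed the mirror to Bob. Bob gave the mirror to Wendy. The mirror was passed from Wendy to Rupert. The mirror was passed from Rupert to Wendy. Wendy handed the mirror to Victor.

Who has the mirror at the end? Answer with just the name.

Tracking the mirror through each event:
Start: Bob has the mirror.
After event 1: Rupert has the mirror.
After event 2: Bob has the mirror.
After event 3: Wendy has the mirror.
After event 4: Rupert has the mirror.
After event 5: Wendy has the mirror.
After event 6: Victor has the mirror.

Answer: Victor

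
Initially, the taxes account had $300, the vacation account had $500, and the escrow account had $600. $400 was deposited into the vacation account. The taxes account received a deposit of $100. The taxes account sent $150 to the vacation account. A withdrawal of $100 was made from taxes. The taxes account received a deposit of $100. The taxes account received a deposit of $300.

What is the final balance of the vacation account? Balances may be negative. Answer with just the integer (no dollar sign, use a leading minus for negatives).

Answer: 1050

Derivation:
Tracking account balances step by step:
Start: taxes=300, vacation=500, escrow=600
Event 1 (deposit 400 to vacation): vacation: 500 + 400 = 900. Balances: taxes=300, vacation=900, escrow=600
Event 2 (deposit 100 to taxes): taxes: 300 + 100 = 400. Balances: taxes=400, vacation=900, escrow=600
Event 3 (transfer 150 taxes -> vacation): taxes: 400 - 150 = 250, vacation: 900 + 150 = 1050. Balances: taxes=250, vacation=1050, escrow=600
Event 4 (withdraw 100 from taxes): taxes: 250 - 100 = 150. Balances: taxes=150, vacation=1050, escrow=600
Event 5 (deposit 100 to taxes): taxes: 150 + 100 = 250. Balances: taxes=250, vacation=1050, escrow=600
Event 6 (deposit 300 to taxes): taxes: 250 + 300 = 550. Balances: taxes=550, vacation=1050, escrow=600

Final balance of vacation: 1050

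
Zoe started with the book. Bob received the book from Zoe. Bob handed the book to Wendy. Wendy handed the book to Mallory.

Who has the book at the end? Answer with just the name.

Answer: Mallory

Derivation:
Tracking the book through each event:
Start: Zoe has the book.
After event 1: Bob has the book.
After event 2: Wendy has the book.
After event 3: Mallory has the book.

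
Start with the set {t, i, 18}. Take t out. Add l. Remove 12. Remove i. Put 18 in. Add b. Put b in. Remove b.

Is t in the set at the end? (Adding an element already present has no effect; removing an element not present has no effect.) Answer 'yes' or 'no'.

Answer: no

Derivation:
Tracking the set through each operation:
Start: {18, i, t}
Event 1 (remove t): removed. Set: {18, i}
Event 2 (add l): added. Set: {18, i, l}
Event 3 (remove 12): not present, no change. Set: {18, i, l}
Event 4 (remove i): removed. Set: {18, l}
Event 5 (add 18): already present, no change. Set: {18, l}
Event 6 (add b): added. Set: {18, b, l}
Event 7 (add b): already present, no change. Set: {18, b, l}
Event 8 (remove b): removed. Set: {18, l}

Final set: {18, l} (size 2)
t is NOT in the final set.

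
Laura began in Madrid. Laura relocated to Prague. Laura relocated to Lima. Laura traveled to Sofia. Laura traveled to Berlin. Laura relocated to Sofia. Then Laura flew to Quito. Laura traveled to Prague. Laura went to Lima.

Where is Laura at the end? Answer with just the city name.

Answer: Lima

Derivation:
Tracking Laura's location:
Start: Laura is in Madrid.
After move 1: Madrid -> Prague. Laura is in Prague.
After move 2: Prague -> Lima. Laura is in Lima.
After move 3: Lima -> Sofia. Laura is in Sofia.
After move 4: Sofia -> Berlin. Laura is in Berlin.
After move 5: Berlin -> Sofia. Laura is in Sofia.
After move 6: Sofia -> Quito. Laura is in Quito.
After move 7: Quito -> Prague. Laura is in Prague.
After move 8: Prague -> Lima. Laura is in Lima.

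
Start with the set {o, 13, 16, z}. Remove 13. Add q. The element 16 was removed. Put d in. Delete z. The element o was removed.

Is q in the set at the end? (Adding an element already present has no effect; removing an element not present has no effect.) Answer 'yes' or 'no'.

Answer: yes

Derivation:
Tracking the set through each operation:
Start: {13, 16, o, z}
Event 1 (remove 13): removed. Set: {16, o, z}
Event 2 (add q): added. Set: {16, o, q, z}
Event 3 (remove 16): removed. Set: {o, q, z}
Event 4 (add d): added. Set: {d, o, q, z}
Event 5 (remove z): removed. Set: {d, o, q}
Event 6 (remove o): removed. Set: {d, q}

Final set: {d, q} (size 2)
q is in the final set.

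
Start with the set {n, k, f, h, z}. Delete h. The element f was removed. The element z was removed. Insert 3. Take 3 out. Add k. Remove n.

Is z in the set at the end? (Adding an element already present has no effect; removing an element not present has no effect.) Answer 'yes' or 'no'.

Answer: no

Derivation:
Tracking the set through each operation:
Start: {f, h, k, n, z}
Event 1 (remove h): removed. Set: {f, k, n, z}
Event 2 (remove f): removed. Set: {k, n, z}
Event 3 (remove z): removed. Set: {k, n}
Event 4 (add 3): added. Set: {3, k, n}
Event 5 (remove 3): removed. Set: {k, n}
Event 6 (add k): already present, no change. Set: {k, n}
Event 7 (remove n): removed. Set: {k}

Final set: {k} (size 1)
z is NOT in the final set.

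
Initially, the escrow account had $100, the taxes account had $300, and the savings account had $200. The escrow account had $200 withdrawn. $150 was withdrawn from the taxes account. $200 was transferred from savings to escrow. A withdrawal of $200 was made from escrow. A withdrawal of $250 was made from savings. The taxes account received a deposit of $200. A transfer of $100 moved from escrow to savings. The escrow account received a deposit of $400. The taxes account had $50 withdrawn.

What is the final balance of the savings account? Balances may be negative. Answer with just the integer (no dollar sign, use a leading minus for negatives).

Tracking account balances step by step:
Start: escrow=100, taxes=300, savings=200
Event 1 (withdraw 200 from escrow): escrow: 100 - 200 = -100. Balances: escrow=-100, taxes=300, savings=200
Event 2 (withdraw 150 from taxes): taxes: 300 - 150 = 150. Balances: escrow=-100, taxes=150, savings=200
Event 3 (transfer 200 savings -> escrow): savings: 200 - 200 = 0, escrow: -100 + 200 = 100. Balances: escrow=100, taxes=150, savings=0
Event 4 (withdraw 200 from escrow): escrow: 100 - 200 = -100. Balances: escrow=-100, taxes=150, savings=0
Event 5 (withdraw 250 from savings): savings: 0 - 250 = -250. Balances: escrow=-100, taxes=150, savings=-250
Event 6 (deposit 200 to taxes): taxes: 150 + 200 = 350. Balances: escrow=-100, taxes=350, savings=-250
Event 7 (transfer 100 escrow -> savings): escrow: -100 - 100 = -200, savings: -250 + 100 = -150. Balances: escrow=-200, taxes=350, savings=-150
Event 8 (deposit 400 to escrow): escrow: -200 + 400 = 200. Balances: escrow=200, taxes=350, savings=-150
Event 9 (withdraw 50 from taxes): taxes: 350 - 50 = 300. Balances: escrow=200, taxes=300, savings=-150

Final balance of savings: -150

Answer: -150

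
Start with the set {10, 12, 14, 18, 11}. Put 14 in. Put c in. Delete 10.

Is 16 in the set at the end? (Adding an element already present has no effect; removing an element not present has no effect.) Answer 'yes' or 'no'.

Answer: no

Derivation:
Tracking the set through each operation:
Start: {10, 11, 12, 14, 18}
Event 1 (add 14): already present, no change. Set: {10, 11, 12, 14, 18}
Event 2 (add c): added. Set: {10, 11, 12, 14, 18, c}
Event 3 (remove 10): removed. Set: {11, 12, 14, 18, c}

Final set: {11, 12, 14, 18, c} (size 5)
16 is NOT in the final set.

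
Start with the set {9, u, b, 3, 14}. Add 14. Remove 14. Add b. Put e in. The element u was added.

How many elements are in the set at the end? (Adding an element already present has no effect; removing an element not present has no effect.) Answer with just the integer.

Tracking the set through each operation:
Start: {14, 3, 9, b, u}
Event 1 (add 14): already present, no change. Set: {14, 3, 9, b, u}
Event 2 (remove 14): removed. Set: {3, 9, b, u}
Event 3 (add b): already present, no change. Set: {3, 9, b, u}
Event 4 (add e): added. Set: {3, 9, b, e, u}
Event 5 (add u): already present, no change. Set: {3, 9, b, e, u}

Final set: {3, 9, b, e, u} (size 5)

Answer: 5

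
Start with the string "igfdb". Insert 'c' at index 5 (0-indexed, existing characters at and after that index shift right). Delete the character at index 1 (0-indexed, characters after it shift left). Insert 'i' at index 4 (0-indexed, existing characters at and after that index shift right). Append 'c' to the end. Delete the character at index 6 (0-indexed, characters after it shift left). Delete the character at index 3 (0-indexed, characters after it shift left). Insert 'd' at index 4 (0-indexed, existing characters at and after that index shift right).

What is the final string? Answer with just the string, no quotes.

Answer: ifdidc

Derivation:
Applying each edit step by step:
Start: "igfdb"
Op 1 (insert 'c' at idx 5): "igfdb" -> "igfdbc"
Op 2 (delete idx 1 = 'g'): "igfdbc" -> "ifdbc"
Op 3 (insert 'i' at idx 4): "ifdbc" -> "ifdbic"
Op 4 (append 'c'): "ifdbic" -> "ifdbicc"
Op 5 (delete idx 6 = 'c'): "ifdbicc" -> "ifdbic"
Op 6 (delete idx 3 = 'b'): "ifdbic" -> "ifdic"
Op 7 (insert 'd' at idx 4): "ifdic" -> "ifdidc"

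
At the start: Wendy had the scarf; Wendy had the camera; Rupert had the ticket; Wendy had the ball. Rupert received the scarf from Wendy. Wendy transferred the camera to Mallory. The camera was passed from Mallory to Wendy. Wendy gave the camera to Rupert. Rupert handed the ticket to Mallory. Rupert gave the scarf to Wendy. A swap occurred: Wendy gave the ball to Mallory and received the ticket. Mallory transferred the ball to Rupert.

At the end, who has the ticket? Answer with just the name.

Answer: Wendy

Derivation:
Tracking all object holders:
Start: scarf:Wendy, camera:Wendy, ticket:Rupert, ball:Wendy
Event 1 (give scarf: Wendy -> Rupert). State: scarf:Rupert, camera:Wendy, ticket:Rupert, ball:Wendy
Event 2 (give camera: Wendy -> Mallory). State: scarf:Rupert, camera:Mallory, ticket:Rupert, ball:Wendy
Event 3 (give camera: Mallory -> Wendy). State: scarf:Rupert, camera:Wendy, ticket:Rupert, ball:Wendy
Event 4 (give camera: Wendy -> Rupert). State: scarf:Rupert, camera:Rupert, ticket:Rupert, ball:Wendy
Event 5 (give ticket: Rupert -> Mallory). State: scarf:Rupert, camera:Rupert, ticket:Mallory, ball:Wendy
Event 6 (give scarf: Rupert -> Wendy). State: scarf:Wendy, camera:Rupert, ticket:Mallory, ball:Wendy
Event 7 (swap ball<->ticket: now ball:Mallory, ticket:Wendy). State: scarf:Wendy, camera:Rupert, ticket:Wendy, ball:Mallory
Event 8 (give ball: Mallory -> Rupert). State: scarf:Wendy, camera:Rupert, ticket:Wendy, ball:Rupert

Final state: scarf:Wendy, camera:Rupert, ticket:Wendy, ball:Rupert
The ticket is held by Wendy.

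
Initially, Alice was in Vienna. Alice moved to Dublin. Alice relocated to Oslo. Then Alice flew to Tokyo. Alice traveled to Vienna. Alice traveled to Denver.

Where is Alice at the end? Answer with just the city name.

Answer: Denver

Derivation:
Tracking Alice's location:
Start: Alice is in Vienna.
After move 1: Vienna -> Dublin. Alice is in Dublin.
After move 2: Dublin -> Oslo. Alice is in Oslo.
After move 3: Oslo -> Tokyo. Alice is in Tokyo.
After move 4: Tokyo -> Vienna. Alice is in Vienna.
After move 5: Vienna -> Denver. Alice is in Denver.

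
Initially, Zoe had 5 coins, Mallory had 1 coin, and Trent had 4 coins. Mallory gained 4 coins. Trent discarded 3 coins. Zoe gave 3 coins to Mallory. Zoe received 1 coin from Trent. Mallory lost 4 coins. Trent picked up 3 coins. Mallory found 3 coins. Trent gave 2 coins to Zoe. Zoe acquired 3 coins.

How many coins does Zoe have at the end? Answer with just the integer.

Answer: 8

Derivation:
Tracking counts step by step:
Start: Zoe=5, Mallory=1, Trent=4
Event 1 (Mallory +4): Mallory: 1 -> 5. State: Zoe=5, Mallory=5, Trent=4
Event 2 (Trent -3): Trent: 4 -> 1. State: Zoe=5, Mallory=5, Trent=1
Event 3 (Zoe -> Mallory, 3): Zoe: 5 -> 2, Mallory: 5 -> 8. State: Zoe=2, Mallory=8, Trent=1
Event 4 (Trent -> Zoe, 1): Trent: 1 -> 0, Zoe: 2 -> 3. State: Zoe=3, Mallory=8, Trent=0
Event 5 (Mallory -4): Mallory: 8 -> 4. State: Zoe=3, Mallory=4, Trent=0
Event 6 (Trent +3): Trent: 0 -> 3. State: Zoe=3, Mallory=4, Trent=3
Event 7 (Mallory +3): Mallory: 4 -> 7. State: Zoe=3, Mallory=7, Trent=3
Event 8 (Trent -> Zoe, 2): Trent: 3 -> 1, Zoe: 3 -> 5. State: Zoe=5, Mallory=7, Trent=1
Event 9 (Zoe +3): Zoe: 5 -> 8. State: Zoe=8, Mallory=7, Trent=1

Zoe's final count: 8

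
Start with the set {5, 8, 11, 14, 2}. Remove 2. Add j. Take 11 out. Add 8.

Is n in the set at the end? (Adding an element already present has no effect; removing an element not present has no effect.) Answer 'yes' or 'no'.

Tracking the set through each operation:
Start: {11, 14, 2, 5, 8}
Event 1 (remove 2): removed. Set: {11, 14, 5, 8}
Event 2 (add j): added. Set: {11, 14, 5, 8, j}
Event 3 (remove 11): removed. Set: {14, 5, 8, j}
Event 4 (add 8): already present, no change. Set: {14, 5, 8, j}

Final set: {14, 5, 8, j} (size 4)
n is NOT in the final set.

Answer: no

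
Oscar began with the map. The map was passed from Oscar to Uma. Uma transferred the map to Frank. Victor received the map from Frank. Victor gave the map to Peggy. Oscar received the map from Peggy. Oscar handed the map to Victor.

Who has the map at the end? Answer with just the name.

Answer: Victor

Derivation:
Tracking the map through each event:
Start: Oscar has the map.
After event 1: Uma has the map.
After event 2: Frank has the map.
After event 3: Victor has the map.
After event 4: Peggy has the map.
After event 5: Oscar has the map.
After event 6: Victor has the map.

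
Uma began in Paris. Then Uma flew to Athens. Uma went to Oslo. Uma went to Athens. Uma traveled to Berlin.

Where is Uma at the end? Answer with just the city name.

Answer: Berlin

Derivation:
Tracking Uma's location:
Start: Uma is in Paris.
After move 1: Paris -> Athens. Uma is in Athens.
After move 2: Athens -> Oslo. Uma is in Oslo.
After move 3: Oslo -> Athens. Uma is in Athens.
After move 4: Athens -> Berlin. Uma is in Berlin.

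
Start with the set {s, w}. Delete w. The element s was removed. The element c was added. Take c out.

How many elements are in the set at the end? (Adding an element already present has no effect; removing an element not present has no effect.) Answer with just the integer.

Tracking the set through each operation:
Start: {s, w}
Event 1 (remove w): removed. Set: {s}
Event 2 (remove s): removed. Set: {}
Event 3 (add c): added. Set: {c}
Event 4 (remove c): removed. Set: {}

Final set: {} (size 0)

Answer: 0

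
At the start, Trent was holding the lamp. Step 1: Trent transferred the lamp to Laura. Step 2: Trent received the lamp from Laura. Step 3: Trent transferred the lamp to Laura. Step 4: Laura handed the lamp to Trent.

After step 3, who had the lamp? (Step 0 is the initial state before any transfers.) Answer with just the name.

Tracking the lamp holder through step 3:
After step 0 (start): Trent
After step 1: Laura
After step 2: Trent
After step 3: Laura

At step 3, the holder is Laura.

Answer: Laura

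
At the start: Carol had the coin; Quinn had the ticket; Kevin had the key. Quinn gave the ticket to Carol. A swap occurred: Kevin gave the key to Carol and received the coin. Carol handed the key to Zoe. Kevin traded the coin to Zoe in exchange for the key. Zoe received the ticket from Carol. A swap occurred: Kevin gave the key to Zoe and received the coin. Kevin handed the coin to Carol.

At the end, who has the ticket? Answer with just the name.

Tracking all object holders:
Start: coin:Carol, ticket:Quinn, key:Kevin
Event 1 (give ticket: Quinn -> Carol). State: coin:Carol, ticket:Carol, key:Kevin
Event 2 (swap key<->coin: now key:Carol, coin:Kevin). State: coin:Kevin, ticket:Carol, key:Carol
Event 3 (give key: Carol -> Zoe). State: coin:Kevin, ticket:Carol, key:Zoe
Event 4 (swap coin<->key: now coin:Zoe, key:Kevin). State: coin:Zoe, ticket:Carol, key:Kevin
Event 5 (give ticket: Carol -> Zoe). State: coin:Zoe, ticket:Zoe, key:Kevin
Event 6 (swap key<->coin: now key:Zoe, coin:Kevin). State: coin:Kevin, ticket:Zoe, key:Zoe
Event 7 (give coin: Kevin -> Carol). State: coin:Carol, ticket:Zoe, key:Zoe

Final state: coin:Carol, ticket:Zoe, key:Zoe
The ticket is held by Zoe.

Answer: Zoe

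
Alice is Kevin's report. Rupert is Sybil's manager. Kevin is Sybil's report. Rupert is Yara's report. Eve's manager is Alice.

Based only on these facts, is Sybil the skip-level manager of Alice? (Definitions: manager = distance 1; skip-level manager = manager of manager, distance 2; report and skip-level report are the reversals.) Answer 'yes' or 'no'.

Answer: yes

Derivation:
Reconstructing the manager chain from the given facts:
  Yara -> Rupert -> Sybil -> Kevin -> Alice -> Eve
(each arrow means 'manager of the next')
Positions in the chain (0 = top):
  position of Yara: 0
  position of Rupert: 1
  position of Sybil: 2
  position of Kevin: 3
  position of Alice: 4
  position of Eve: 5

Sybil is at position 2, Alice is at position 4; signed distance (j - i) = 2.
'skip-level manager' requires j - i = 2. Actual distance is 2, so the relation HOLDS.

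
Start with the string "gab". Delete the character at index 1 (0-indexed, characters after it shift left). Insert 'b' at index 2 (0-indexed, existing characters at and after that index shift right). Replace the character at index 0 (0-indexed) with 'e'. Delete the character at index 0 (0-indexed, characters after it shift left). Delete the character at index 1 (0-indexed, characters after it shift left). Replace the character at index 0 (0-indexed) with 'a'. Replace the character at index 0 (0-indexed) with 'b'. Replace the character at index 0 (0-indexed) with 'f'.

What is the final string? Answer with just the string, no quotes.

Answer: f

Derivation:
Applying each edit step by step:
Start: "gab"
Op 1 (delete idx 1 = 'a'): "gab" -> "gb"
Op 2 (insert 'b' at idx 2): "gb" -> "gbb"
Op 3 (replace idx 0: 'g' -> 'e'): "gbb" -> "ebb"
Op 4 (delete idx 0 = 'e'): "ebb" -> "bb"
Op 5 (delete idx 1 = 'b'): "bb" -> "b"
Op 6 (replace idx 0: 'b' -> 'a'): "b" -> "a"
Op 7 (replace idx 0: 'a' -> 'b'): "a" -> "b"
Op 8 (replace idx 0: 'b' -> 'f'): "b" -> "f"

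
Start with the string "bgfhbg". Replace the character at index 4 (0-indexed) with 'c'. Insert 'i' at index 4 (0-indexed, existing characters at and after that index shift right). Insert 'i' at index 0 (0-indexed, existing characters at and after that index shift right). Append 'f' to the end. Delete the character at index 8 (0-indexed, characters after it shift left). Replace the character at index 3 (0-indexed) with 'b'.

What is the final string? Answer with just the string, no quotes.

Answer: ibgbhicg

Derivation:
Applying each edit step by step:
Start: "bgfhbg"
Op 1 (replace idx 4: 'b' -> 'c'): "bgfhbg" -> "bgfhcg"
Op 2 (insert 'i' at idx 4): "bgfhcg" -> "bgfhicg"
Op 3 (insert 'i' at idx 0): "bgfhicg" -> "ibgfhicg"
Op 4 (append 'f'): "ibgfhicg" -> "ibgfhicgf"
Op 5 (delete idx 8 = 'f'): "ibgfhicgf" -> "ibgfhicg"
Op 6 (replace idx 3: 'f' -> 'b'): "ibgfhicg" -> "ibgbhicg"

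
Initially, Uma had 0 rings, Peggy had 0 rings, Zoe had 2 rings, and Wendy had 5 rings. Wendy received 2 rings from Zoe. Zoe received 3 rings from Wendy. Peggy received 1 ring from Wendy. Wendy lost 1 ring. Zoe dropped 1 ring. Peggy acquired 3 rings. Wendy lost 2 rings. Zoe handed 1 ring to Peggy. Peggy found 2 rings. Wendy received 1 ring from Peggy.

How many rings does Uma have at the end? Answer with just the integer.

Answer: 0

Derivation:
Tracking counts step by step:
Start: Uma=0, Peggy=0, Zoe=2, Wendy=5
Event 1 (Zoe -> Wendy, 2): Zoe: 2 -> 0, Wendy: 5 -> 7. State: Uma=0, Peggy=0, Zoe=0, Wendy=7
Event 2 (Wendy -> Zoe, 3): Wendy: 7 -> 4, Zoe: 0 -> 3. State: Uma=0, Peggy=0, Zoe=3, Wendy=4
Event 3 (Wendy -> Peggy, 1): Wendy: 4 -> 3, Peggy: 0 -> 1. State: Uma=0, Peggy=1, Zoe=3, Wendy=3
Event 4 (Wendy -1): Wendy: 3 -> 2. State: Uma=0, Peggy=1, Zoe=3, Wendy=2
Event 5 (Zoe -1): Zoe: 3 -> 2. State: Uma=0, Peggy=1, Zoe=2, Wendy=2
Event 6 (Peggy +3): Peggy: 1 -> 4. State: Uma=0, Peggy=4, Zoe=2, Wendy=2
Event 7 (Wendy -2): Wendy: 2 -> 0. State: Uma=0, Peggy=4, Zoe=2, Wendy=0
Event 8 (Zoe -> Peggy, 1): Zoe: 2 -> 1, Peggy: 4 -> 5. State: Uma=0, Peggy=5, Zoe=1, Wendy=0
Event 9 (Peggy +2): Peggy: 5 -> 7. State: Uma=0, Peggy=7, Zoe=1, Wendy=0
Event 10 (Peggy -> Wendy, 1): Peggy: 7 -> 6, Wendy: 0 -> 1. State: Uma=0, Peggy=6, Zoe=1, Wendy=1

Uma's final count: 0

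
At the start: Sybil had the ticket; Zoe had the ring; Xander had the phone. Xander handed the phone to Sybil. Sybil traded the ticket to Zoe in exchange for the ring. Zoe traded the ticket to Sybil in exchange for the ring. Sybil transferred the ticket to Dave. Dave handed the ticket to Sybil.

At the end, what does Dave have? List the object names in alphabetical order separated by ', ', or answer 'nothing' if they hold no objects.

Answer: nothing

Derivation:
Tracking all object holders:
Start: ticket:Sybil, ring:Zoe, phone:Xander
Event 1 (give phone: Xander -> Sybil). State: ticket:Sybil, ring:Zoe, phone:Sybil
Event 2 (swap ticket<->ring: now ticket:Zoe, ring:Sybil). State: ticket:Zoe, ring:Sybil, phone:Sybil
Event 3 (swap ticket<->ring: now ticket:Sybil, ring:Zoe). State: ticket:Sybil, ring:Zoe, phone:Sybil
Event 4 (give ticket: Sybil -> Dave). State: ticket:Dave, ring:Zoe, phone:Sybil
Event 5 (give ticket: Dave -> Sybil). State: ticket:Sybil, ring:Zoe, phone:Sybil

Final state: ticket:Sybil, ring:Zoe, phone:Sybil
Dave holds: (nothing).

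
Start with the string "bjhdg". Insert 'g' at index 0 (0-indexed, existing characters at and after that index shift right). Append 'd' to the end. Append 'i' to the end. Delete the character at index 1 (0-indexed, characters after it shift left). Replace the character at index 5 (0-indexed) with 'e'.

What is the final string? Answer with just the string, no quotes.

Answer: gjhdgei

Derivation:
Applying each edit step by step:
Start: "bjhdg"
Op 1 (insert 'g' at idx 0): "bjhdg" -> "gbjhdg"
Op 2 (append 'd'): "gbjhdg" -> "gbjhdgd"
Op 3 (append 'i'): "gbjhdgd" -> "gbjhdgdi"
Op 4 (delete idx 1 = 'b'): "gbjhdgdi" -> "gjhdgdi"
Op 5 (replace idx 5: 'd' -> 'e'): "gjhdgdi" -> "gjhdgei"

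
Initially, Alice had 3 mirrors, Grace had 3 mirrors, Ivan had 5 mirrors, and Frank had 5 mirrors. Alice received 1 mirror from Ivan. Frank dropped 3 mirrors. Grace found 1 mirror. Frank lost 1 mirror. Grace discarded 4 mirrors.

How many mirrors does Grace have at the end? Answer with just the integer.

Tracking counts step by step:
Start: Alice=3, Grace=3, Ivan=5, Frank=5
Event 1 (Ivan -> Alice, 1): Ivan: 5 -> 4, Alice: 3 -> 4. State: Alice=4, Grace=3, Ivan=4, Frank=5
Event 2 (Frank -3): Frank: 5 -> 2. State: Alice=4, Grace=3, Ivan=4, Frank=2
Event 3 (Grace +1): Grace: 3 -> 4. State: Alice=4, Grace=4, Ivan=4, Frank=2
Event 4 (Frank -1): Frank: 2 -> 1. State: Alice=4, Grace=4, Ivan=4, Frank=1
Event 5 (Grace -4): Grace: 4 -> 0. State: Alice=4, Grace=0, Ivan=4, Frank=1

Grace's final count: 0

Answer: 0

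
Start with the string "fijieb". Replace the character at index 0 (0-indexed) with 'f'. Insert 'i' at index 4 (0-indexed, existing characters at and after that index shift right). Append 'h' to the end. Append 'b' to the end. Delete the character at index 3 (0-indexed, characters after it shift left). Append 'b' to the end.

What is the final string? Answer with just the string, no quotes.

Applying each edit step by step:
Start: "fijieb"
Op 1 (replace idx 0: 'f' -> 'f'): "fijieb" -> "fijieb"
Op 2 (insert 'i' at idx 4): "fijieb" -> "fijiieb"
Op 3 (append 'h'): "fijiieb" -> "fijiiebh"
Op 4 (append 'b'): "fijiiebh" -> "fijiiebhb"
Op 5 (delete idx 3 = 'i'): "fijiiebhb" -> "fijiebhb"
Op 6 (append 'b'): "fijiebhb" -> "fijiebhbb"

Answer: fijiebhbb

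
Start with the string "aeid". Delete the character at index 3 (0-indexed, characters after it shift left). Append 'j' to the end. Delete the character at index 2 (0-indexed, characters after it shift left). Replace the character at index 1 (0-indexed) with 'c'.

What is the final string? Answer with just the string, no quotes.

Answer: acj

Derivation:
Applying each edit step by step:
Start: "aeid"
Op 1 (delete idx 3 = 'd'): "aeid" -> "aei"
Op 2 (append 'j'): "aei" -> "aeij"
Op 3 (delete idx 2 = 'i'): "aeij" -> "aej"
Op 4 (replace idx 1: 'e' -> 'c'): "aej" -> "acj"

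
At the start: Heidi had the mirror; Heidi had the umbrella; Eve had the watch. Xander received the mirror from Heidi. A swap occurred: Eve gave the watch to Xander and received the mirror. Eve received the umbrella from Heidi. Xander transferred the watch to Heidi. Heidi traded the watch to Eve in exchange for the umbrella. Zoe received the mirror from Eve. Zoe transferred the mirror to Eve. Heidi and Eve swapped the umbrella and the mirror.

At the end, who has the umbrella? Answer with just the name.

Tracking all object holders:
Start: mirror:Heidi, umbrella:Heidi, watch:Eve
Event 1 (give mirror: Heidi -> Xander). State: mirror:Xander, umbrella:Heidi, watch:Eve
Event 2 (swap watch<->mirror: now watch:Xander, mirror:Eve). State: mirror:Eve, umbrella:Heidi, watch:Xander
Event 3 (give umbrella: Heidi -> Eve). State: mirror:Eve, umbrella:Eve, watch:Xander
Event 4 (give watch: Xander -> Heidi). State: mirror:Eve, umbrella:Eve, watch:Heidi
Event 5 (swap watch<->umbrella: now watch:Eve, umbrella:Heidi). State: mirror:Eve, umbrella:Heidi, watch:Eve
Event 6 (give mirror: Eve -> Zoe). State: mirror:Zoe, umbrella:Heidi, watch:Eve
Event 7 (give mirror: Zoe -> Eve). State: mirror:Eve, umbrella:Heidi, watch:Eve
Event 8 (swap umbrella<->mirror: now umbrella:Eve, mirror:Heidi). State: mirror:Heidi, umbrella:Eve, watch:Eve

Final state: mirror:Heidi, umbrella:Eve, watch:Eve
The umbrella is held by Eve.

Answer: Eve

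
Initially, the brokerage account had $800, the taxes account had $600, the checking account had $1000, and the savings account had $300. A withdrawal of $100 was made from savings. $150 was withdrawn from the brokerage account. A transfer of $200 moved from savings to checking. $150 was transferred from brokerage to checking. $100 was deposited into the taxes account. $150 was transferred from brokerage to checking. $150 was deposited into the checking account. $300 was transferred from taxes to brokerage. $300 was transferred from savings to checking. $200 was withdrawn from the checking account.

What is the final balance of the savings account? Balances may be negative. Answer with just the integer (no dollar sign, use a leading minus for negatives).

Tracking account balances step by step:
Start: brokerage=800, taxes=600, checking=1000, savings=300
Event 1 (withdraw 100 from savings): savings: 300 - 100 = 200. Balances: brokerage=800, taxes=600, checking=1000, savings=200
Event 2 (withdraw 150 from brokerage): brokerage: 800 - 150 = 650. Balances: brokerage=650, taxes=600, checking=1000, savings=200
Event 3 (transfer 200 savings -> checking): savings: 200 - 200 = 0, checking: 1000 + 200 = 1200. Balances: brokerage=650, taxes=600, checking=1200, savings=0
Event 4 (transfer 150 brokerage -> checking): brokerage: 650 - 150 = 500, checking: 1200 + 150 = 1350. Balances: brokerage=500, taxes=600, checking=1350, savings=0
Event 5 (deposit 100 to taxes): taxes: 600 + 100 = 700. Balances: brokerage=500, taxes=700, checking=1350, savings=0
Event 6 (transfer 150 brokerage -> checking): brokerage: 500 - 150 = 350, checking: 1350 + 150 = 1500. Balances: brokerage=350, taxes=700, checking=1500, savings=0
Event 7 (deposit 150 to checking): checking: 1500 + 150 = 1650. Balances: brokerage=350, taxes=700, checking=1650, savings=0
Event 8 (transfer 300 taxes -> brokerage): taxes: 700 - 300 = 400, brokerage: 350 + 300 = 650. Balances: brokerage=650, taxes=400, checking=1650, savings=0
Event 9 (transfer 300 savings -> checking): savings: 0 - 300 = -300, checking: 1650 + 300 = 1950. Balances: brokerage=650, taxes=400, checking=1950, savings=-300
Event 10 (withdraw 200 from checking): checking: 1950 - 200 = 1750. Balances: brokerage=650, taxes=400, checking=1750, savings=-300

Final balance of savings: -300

Answer: -300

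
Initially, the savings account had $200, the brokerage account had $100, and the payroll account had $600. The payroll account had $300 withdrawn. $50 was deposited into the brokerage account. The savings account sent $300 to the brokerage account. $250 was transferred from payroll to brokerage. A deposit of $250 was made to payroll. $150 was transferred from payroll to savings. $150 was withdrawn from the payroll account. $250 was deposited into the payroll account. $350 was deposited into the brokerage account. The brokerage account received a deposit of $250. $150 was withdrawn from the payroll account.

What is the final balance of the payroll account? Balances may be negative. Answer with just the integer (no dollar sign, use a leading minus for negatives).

Tracking account balances step by step:
Start: savings=200, brokerage=100, payroll=600
Event 1 (withdraw 300 from payroll): payroll: 600 - 300 = 300. Balances: savings=200, brokerage=100, payroll=300
Event 2 (deposit 50 to brokerage): brokerage: 100 + 50 = 150. Balances: savings=200, brokerage=150, payroll=300
Event 3 (transfer 300 savings -> brokerage): savings: 200 - 300 = -100, brokerage: 150 + 300 = 450. Balances: savings=-100, brokerage=450, payroll=300
Event 4 (transfer 250 payroll -> brokerage): payroll: 300 - 250 = 50, brokerage: 450 + 250 = 700. Balances: savings=-100, brokerage=700, payroll=50
Event 5 (deposit 250 to payroll): payroll: 50 + 250 = 300. Balances: savings=-100, brokerage=700, payroll=300
Event 6 (transfer 150 payroll -> savings): payroll: 300 - 150 = 150, savings: -100 + 150 = 50. Balances: savings=50, brokerage=700, payroll=150
Event 7 (withdraw 150 from payroll): payroll: 150 - 150 = 0. Balances: savings=50, brokerage=700, payroll=0
Event 8 (deposit 250 to payroll): payroll: 0 + 250 = 250. Balances: savings=50, brokerage=700, payroll=250
Event 9 (deposit 350 to brokerage): brokerage: 700 + 350 = 1050. Balances: savings=50, brokerage=1050, payroll=250
Event 10 (deposit 250 to brokerage): brokerage: 1050 + 250 = 1300. Balances: savings=50, brokerage=1300, payroll=250
Event 11 (withdraw 150 from payroll): payroll: 250 - 150 = 100. Balances: savings=50, brokerage=1300, payroll=100

Final balance of payroll: 100

Answer: 100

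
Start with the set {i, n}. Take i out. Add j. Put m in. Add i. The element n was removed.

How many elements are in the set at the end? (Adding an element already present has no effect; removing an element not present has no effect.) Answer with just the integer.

Tracking the set through each operation:
Start: {i, n}
Event 1 (remove i): removed. Set: {n}
Event 2 (add j): added. Set: {j, n}
Event 3 (add m): added. Set: {j, m, n}
Event 4 (add i): added. Set: {i, j, m, n}
Event 5 (remove n): removed. Set: {i, j, m}

Final set: {i, j, m} (size 3)

Answer: 3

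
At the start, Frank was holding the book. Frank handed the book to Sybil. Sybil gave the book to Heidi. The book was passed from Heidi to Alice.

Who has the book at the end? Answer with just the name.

Tracking the book through each event:
Start: Frank has the book.
After event 1: Sybil has the book.
After event 2: Heidi has the book.
After event 3: Alice has the book.

Answer: Alice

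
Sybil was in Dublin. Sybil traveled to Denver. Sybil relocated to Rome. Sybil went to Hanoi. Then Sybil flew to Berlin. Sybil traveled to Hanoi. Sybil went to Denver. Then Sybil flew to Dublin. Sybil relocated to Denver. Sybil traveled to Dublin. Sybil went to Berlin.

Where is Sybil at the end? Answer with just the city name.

Tracking Sybil's location:
Start: Sybil is in Dublin.
After move 1: Dublin -> Denver. Sybil is in Denver.
After move 2: Denver -> Rome. Sybil is in Rome.
After move 3: Rome -> Hanoi. Sybil is in Hanoi.
After move 4: Hanoi -> Berlin. Sybil is in Berlin.
After move 5: Berlin -> Hanoi. Sybil is in Hanoi.
After move 6: Hanoi -> Denver. Sybil is in Denver.
After move 7: Denver -> Dublin. Sybil is in Dublin.
After move 8: Dublin -> Denver. Sybil is in Denver.
After move 9: Denver -> Dublin. Sybil is in Dublin.
After move 10: Dublin -> Berlin. Sybil is in Berlin.

Answer: Berlin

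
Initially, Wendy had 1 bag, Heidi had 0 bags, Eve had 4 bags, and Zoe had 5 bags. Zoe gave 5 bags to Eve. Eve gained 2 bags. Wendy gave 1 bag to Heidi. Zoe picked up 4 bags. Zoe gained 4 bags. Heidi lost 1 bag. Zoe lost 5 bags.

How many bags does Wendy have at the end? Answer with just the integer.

Tracking counts step by step:
Start: Wendy=1, Heidi=0, Eve=4, Zoe=5
Event 1 (Zoe -> Eve, 5): Zoe: 5 -> 0, Eve: 4 -> 9. State: Wendy=1, Heidi=0, Eve=9, Zoe=0
Event 2 (Eve +2): Eve: 9 -> 11. State: Wendy=1, Heidi=0, Eve=11, Zoe=0
Event 3 (Wendy -> Heidi, 1): Wendy: 1 -> 0, Heidi: 0 -> 1. State: Wendy=0, Heidi=1, Eve=11, Zoe=0
Event 4 (Zoe +4): Zoe: 0 -> 4. State: Wendy=0, Heidi=1, Eve=11, Zoe=4
Event 5 (Zoe +4): Zoe: 4 -> 8. State: Wendy=0, Heidi=1, Eve=11, Zoe=8
Event 6 (Heidi -1): Heidi: 1 -> 0. State: Wendy=0, Heidi=0, Eve=11, Zoe=8
Event 7 (Zoe -5): Zoe: 8 -> 3. State: Wendy=0, Heidi=0, Eve=11, Zoe=3

Wendy's final count: 0

Answer: 0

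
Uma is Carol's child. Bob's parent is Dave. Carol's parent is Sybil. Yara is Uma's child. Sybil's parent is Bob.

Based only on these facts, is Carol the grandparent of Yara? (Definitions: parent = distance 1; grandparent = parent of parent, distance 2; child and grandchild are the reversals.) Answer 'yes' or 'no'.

Answer: yes

Derivation:
Reconstructing the parent chain from the given facts:
  Dave -> Bob -> Sybil -> Carol -> Uma -> Yara
(each arrow means 'parent of the next')
Positions in the chain (0 = top):
  position of Dave: 0
  position of Bob: 1
  position of Sybil: 2
  position of Carol: 3
  position of Uma: 4
  position of Yara: 5

Carol is at position 3, Yara is at position 5; signed distance (j - i) = 2.
'grandparent' requires j - i = 2. Actual distance is 2, so the relation HOLDS.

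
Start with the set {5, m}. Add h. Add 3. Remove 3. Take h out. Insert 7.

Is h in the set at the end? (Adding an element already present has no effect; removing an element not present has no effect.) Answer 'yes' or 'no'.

Answer: no

Derivation:
Tracking the set through each operation:
Start: {5, m}
Event 1 (add h): added. Set: {5, h, m}
Event 2 (add 3): added. Set: {3, 5, h, m}
Event 3 (remove 3): removed. Set: {5, h, m}
Event 4 (remove h): removed. Set: {5, m}
Event 5 (add 7): added. Set: {5, 7, m}

Final set: {5, 7, m} (size 3)
h is NOT in the final set.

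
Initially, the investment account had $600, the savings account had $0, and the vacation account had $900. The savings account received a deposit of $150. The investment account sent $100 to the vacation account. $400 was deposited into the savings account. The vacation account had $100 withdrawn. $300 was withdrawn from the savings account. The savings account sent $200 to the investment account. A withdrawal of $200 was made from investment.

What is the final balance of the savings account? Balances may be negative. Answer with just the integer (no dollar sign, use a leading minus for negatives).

Answer: 50

Derivation:
Tracking account balances step by step:
Start: investment=600, savings=0, vacation=900
Event 1 (deposit 150 to savings): savings: 0 + 150 = 150. Balances: investment=600, savings=150, vacation=900
Event 2 (transfer 100 investment -> vacation): investment: 600 - 100 = 500, vacation: 900 + 100 = 1000. Balances: investment=500, savings=150, vacation=1000
Event 3 (deposit 400 to savings): savings: 150 + 400 = 550. Balances: investment=500, savings=550, vacation=1000
Event 4 (withdraw 100 from vacation): vacation: 1000 - 100 = 900. Balances: investment=500, savings=550, vacation=900
Event 5 (withdraw 300 from savings): savings: 550 - 300 = 250. Balances: investment=500, savings=250, vacation=900
Event 6 (transfer 200 savings -> investment): savings: 250 - 200 = 50, investment: 500 + 200 = 700. Balances: investment=700, savings=50, vacation=900
Event 7 (withdraw 200 from investment): investment: 700 - 200 = 500. Balances: investment=500, savings=50, vacation=900

Final balance of savings: 50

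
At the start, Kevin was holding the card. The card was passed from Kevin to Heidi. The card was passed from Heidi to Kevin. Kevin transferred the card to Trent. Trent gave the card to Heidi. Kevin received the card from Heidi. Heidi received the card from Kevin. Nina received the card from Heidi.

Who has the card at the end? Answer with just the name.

Tracking the card through each event:
Start: Kevin has the card.
After event 1: Heidi has the card.
After event 2: Kevin has the card.
After event 3: Trent has the card.
After event 4: Heidi has the card.
After event 5: Kevin has the card.
After event 6: Heidi has the card.
After event 7: Nina has the card.

Answer: Nina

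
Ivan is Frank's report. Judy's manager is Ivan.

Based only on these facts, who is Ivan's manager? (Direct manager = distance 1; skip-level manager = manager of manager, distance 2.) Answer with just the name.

Answer: Frank

Derivation:
Reconstructing the manager chain from the given facts:
  Frank -> Ivan -> Judy
(each arrow means 'manager of the next')
Positions in the chain (0 = top):
  position of Frank: 0
  position of Ivan: 1
  position of Judy: 2

Ivan is at position 1; the manager is 1 step up the chain, i.e. position 0: Frank.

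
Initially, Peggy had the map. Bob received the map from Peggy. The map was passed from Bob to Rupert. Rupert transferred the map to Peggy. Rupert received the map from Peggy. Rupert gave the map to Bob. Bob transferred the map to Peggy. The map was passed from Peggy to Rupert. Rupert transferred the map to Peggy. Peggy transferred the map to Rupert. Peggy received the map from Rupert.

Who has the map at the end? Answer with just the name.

Tracking the map through each event:
Start: Peggy has the map.
After event 1: Bob has the map.
After event 2: Rupert has the map.
After event 3: Peggy has the map.
After event 4: Rupert has the map.
After event 5: Bob has the map.
After event 6: Peggy has the map.
After event 7: Rupert has the map.
After event 8: Peggy has the map.
After event 9: Rupert has the map.
After event 10: Peggy has the map.

Answer: Peggy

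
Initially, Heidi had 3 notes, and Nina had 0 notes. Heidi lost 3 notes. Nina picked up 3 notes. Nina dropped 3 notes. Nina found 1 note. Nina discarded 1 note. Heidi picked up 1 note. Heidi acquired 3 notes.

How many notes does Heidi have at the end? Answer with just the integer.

Answer: 4

Derivation:
Tracking counts step by step:
Start: Heidi=3, Nina=0
Event 1 (Heidi -3): Heidi: 3 -> 0. State: Heidi=0, Nina=0
Event 2 (Nina +3): Nina: 0 -> 3. State: Heidi=0, Nina=3
Event 3 (Nina -3): Nina: 3 -> 0. State: Heidi=0, Nina=0
Event 4 (Nina +1): Nina: 0 -> 1. State: Heidi=0, Nina=1
Event 5 (Nina -1): Nina: 1 -> 0. State: Heidi=0, Nina=0
Event 6 (Heidi +1): Heidi: 0 -> 1. State: Heidi=1, Nina=0
Event 7 (Heidi +3): Heidi: 1 -> 4. State: Heidi=4, Nina=0

Heidi's final count: 4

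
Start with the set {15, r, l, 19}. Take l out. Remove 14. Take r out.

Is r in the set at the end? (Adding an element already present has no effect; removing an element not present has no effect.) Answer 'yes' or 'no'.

Tracking the set through each operation:
Start: {15, 19, l, r}
Event 1 (remove l): removed. Set: {15, 19, r}
Event 2 (remove 14): not present, no change. Set: {15, 19, r}
Event 3 (remove r): removed. Set: {15, 19}

Final set: {15, 19} (size 2)
r is NOT in the final set.

Answer: no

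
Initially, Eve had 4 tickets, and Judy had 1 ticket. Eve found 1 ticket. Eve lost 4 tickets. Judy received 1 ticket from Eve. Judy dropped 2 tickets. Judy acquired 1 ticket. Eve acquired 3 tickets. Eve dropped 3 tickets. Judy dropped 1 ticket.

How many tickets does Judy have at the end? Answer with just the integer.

Answer: 0

Derivation:
Tracking counts step by step:
Start: Eve=4, Judy=1
Event 1 (Eve +1): Eve: 4 -> 5. State: Eve=5, Judy=1
Event 2 (Eve -4): Eve: 5 -> 1. State: Eve=1, Judy=1
Event 3 (Eve -> Judy, 1): Eve: 1 -> 0, Judy: 1 -> 2. State: Eve=0, Judy=2
Event 4 (Judy -2): Judy: 2 -> 0. State: Eve=0, Judy=0
Event 5 (Judy +1): Judy: 0 -> 1. State: Eve=0, Judy=1
Event 6 (Eve +3): Eve: 0 -> 3. State: Eve=3, Judy=1
Event 7 (Eve -3): Eve: 3 -> 0. State: Eve=0, Judy=1
Event 8 (Judy -1): Judy: 1 -> 0. State: Eve=0, Judy=0

Judy's final count: 0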